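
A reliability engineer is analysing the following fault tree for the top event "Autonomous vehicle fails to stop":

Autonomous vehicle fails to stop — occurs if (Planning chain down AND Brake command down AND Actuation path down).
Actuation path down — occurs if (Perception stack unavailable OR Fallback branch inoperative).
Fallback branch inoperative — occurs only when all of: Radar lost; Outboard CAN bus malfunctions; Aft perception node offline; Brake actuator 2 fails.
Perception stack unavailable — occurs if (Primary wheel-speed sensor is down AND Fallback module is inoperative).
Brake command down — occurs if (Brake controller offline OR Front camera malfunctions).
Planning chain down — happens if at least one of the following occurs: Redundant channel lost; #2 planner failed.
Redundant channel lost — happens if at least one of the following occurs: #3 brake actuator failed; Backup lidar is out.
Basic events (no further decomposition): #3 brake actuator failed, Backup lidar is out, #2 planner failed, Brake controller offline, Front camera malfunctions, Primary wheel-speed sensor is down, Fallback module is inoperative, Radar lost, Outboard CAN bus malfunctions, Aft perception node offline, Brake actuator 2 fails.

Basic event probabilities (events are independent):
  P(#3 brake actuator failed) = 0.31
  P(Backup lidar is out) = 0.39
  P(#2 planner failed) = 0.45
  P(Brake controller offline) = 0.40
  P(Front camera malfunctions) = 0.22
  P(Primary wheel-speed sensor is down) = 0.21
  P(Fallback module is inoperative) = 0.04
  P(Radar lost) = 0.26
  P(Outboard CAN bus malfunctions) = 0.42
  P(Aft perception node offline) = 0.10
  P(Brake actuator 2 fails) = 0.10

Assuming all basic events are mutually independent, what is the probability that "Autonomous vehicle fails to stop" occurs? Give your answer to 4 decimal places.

0.0039

P(Redundant channel lost) [OR] = 1 − (1−0.31) × (1−0.39) = 0.579100
P(Planning chain down) [OR] = 1 − (1−0.579100) × (1−0.45) = 0.768505
P(Brake command down) [OR] = 1 − (1−0.40) × (1−0.22) = 0.532000
P(Perception stack unavailable) [AND] = 0.21 × 0.04 = 0.008400
P(Fallback branch inoperative) [AND] = 0.26 × 0.42 × 0.10 × 0.10 = 0.001092
P(Actuation path down) [OR] = 1 − (1−0.008400) × (1−0.001092) = 0.009483
P(Autonomous vehicle fails to stop) [AND] = 0.768505 × 0.532000 × 0.009483 = 0.003877
Rounded to 4 decimal places: P(Autonomous vehicle fails to stop) ≈ 0.0039.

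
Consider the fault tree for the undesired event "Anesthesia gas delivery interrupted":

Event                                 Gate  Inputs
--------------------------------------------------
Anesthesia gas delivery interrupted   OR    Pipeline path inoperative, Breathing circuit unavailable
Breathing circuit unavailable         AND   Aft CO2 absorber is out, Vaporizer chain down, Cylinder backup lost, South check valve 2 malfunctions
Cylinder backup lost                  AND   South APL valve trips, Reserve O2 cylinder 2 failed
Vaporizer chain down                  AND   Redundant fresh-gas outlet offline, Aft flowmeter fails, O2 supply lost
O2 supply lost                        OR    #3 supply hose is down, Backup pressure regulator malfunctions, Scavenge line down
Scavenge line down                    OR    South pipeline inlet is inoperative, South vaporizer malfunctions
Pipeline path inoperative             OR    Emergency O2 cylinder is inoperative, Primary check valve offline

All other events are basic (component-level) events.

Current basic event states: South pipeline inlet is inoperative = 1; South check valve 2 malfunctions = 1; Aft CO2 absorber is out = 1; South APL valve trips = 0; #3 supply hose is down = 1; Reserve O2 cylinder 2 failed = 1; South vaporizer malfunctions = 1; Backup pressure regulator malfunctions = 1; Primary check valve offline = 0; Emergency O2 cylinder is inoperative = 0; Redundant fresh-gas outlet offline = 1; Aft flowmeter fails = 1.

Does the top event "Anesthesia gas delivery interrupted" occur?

Pipeline path inoperative [OR]: Emergency O2 cylinder is inoperative=not, Primary check valve offline=not → no input occurs → does not occur.
Scavenge line down [OR]: South pipeline inlet is inoperative=occurs, South vaporizer malfunctions=occurs → at least one input occurs → occurs.
O2 supply lost [OR]: #3 supply hose is down=occurs, Backup pressure regulator malfunctions=occurs, Scavenge line down=occurs → at least one input occurs → occurs.
Vaporizer chain down [AND]: Redundant fresh-gas outlet offline=occurs, Aft flowmeter fails=occurs, O2 supply lost=occurs → all inputs occur → occurs.
Cylinder backup lost [AND]: South APL valve trips=not, Reserve O2 cylinder 2 failed=occurs → not all inputs occur → does not occur.
Breathing circuit unavailable [AND]: Aft CO2 absorber is out=occurs, Vaporizer chain down=occurs, Cylinder backup lost=not, South check valve 2 malfunctions=occurs → not all inputs occur → does not occur.
Anesthesia gas delivery interrupted [OR]: Pipeline path inoperative=not, Breathing circuit unavailable=not → no input occurs → does not occur.

No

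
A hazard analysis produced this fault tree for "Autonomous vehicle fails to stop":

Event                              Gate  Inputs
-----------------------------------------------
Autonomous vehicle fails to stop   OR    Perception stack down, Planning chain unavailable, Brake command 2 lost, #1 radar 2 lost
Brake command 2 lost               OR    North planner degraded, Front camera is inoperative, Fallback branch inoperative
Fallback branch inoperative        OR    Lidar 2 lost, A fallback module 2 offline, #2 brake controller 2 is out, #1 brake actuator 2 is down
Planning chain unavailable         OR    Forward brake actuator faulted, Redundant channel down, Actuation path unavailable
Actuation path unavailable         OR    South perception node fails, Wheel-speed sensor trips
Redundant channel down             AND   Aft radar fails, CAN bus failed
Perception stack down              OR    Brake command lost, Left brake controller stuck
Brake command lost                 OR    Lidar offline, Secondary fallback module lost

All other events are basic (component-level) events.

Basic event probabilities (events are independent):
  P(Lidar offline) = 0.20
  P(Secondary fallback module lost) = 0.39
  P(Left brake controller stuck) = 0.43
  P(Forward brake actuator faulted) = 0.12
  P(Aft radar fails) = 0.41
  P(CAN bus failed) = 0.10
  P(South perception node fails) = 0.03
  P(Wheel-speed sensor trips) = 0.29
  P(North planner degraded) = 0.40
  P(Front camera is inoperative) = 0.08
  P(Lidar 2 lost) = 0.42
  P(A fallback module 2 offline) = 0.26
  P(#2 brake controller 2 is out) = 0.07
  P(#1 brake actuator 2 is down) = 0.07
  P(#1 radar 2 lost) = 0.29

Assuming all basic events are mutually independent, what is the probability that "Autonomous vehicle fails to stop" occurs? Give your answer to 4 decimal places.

0.9765

P(Brake command lost) [OR] = 1 − (1−0.20) × (1−0.39) = 0.512000
P(Perception stack down) [OR] = 1 − (1−0.512000) × (1−0.43) = 0.721840
P(Redundant channel down) [AND] = 0.41 × 0.10 = 0.041000
P(Actuation path unavailable) [OR] = 1 − (1−0.03) × (1−0.29) = 0.311300
P(Planning chain unavailable) [OR] = 1 − (1−0.12) × (1−0.041000) × (1−0.311300) = 0.418792
P(Fallback branch inoperative) [OR] = 1 − (1−0.42) × (1−0.26) × (1−0.07) × (1−0.07) = 0.628785
P(Brake command 2 lost) [OR] = 1 − (1−0.40) × (1−0.08) × (1−0.628785) = 0.795089
P(Autonomous vehicle fails to stop) [OR] = 1 − (1−0.721840) × (1−0.418792) × (1−0.795089) × (1−0.29) = 0.976479
Rounded to 4 decimal places: P(Autonomous vehicle fails to stop) ≈ 0.9765.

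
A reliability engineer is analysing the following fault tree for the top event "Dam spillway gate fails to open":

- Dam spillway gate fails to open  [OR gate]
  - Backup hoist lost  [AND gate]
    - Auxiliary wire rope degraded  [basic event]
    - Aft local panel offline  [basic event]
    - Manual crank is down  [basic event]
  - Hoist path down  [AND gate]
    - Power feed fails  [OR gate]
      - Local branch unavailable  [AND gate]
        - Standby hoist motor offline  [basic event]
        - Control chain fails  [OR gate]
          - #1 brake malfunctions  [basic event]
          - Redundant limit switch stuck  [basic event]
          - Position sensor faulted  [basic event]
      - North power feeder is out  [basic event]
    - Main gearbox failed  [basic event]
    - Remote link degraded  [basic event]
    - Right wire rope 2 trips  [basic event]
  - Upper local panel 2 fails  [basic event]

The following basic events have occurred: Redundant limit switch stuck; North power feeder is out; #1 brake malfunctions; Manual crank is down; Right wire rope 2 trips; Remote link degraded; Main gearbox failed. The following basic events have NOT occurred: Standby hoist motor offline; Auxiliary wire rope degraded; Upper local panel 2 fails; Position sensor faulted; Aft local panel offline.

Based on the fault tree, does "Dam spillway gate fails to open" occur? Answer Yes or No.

Backup hoist lost [AND]: Auxiliary wire rope degraded=not, Aft local panel offline=not, Manual crank is down=occurs → not all inputs occur → does not occur.
Control chain fails [OR]: #1 brake malfunctions=occurs, Redundant limit switch stuck=occurs, Position sensor faulted=not → at least one input occurs → occurs.
Local branch unavailable [AND]: Standby hoist motor offline=not, Control chain fails=occurs → not all inputs occur → does not occur.
Power feed fails [OR]: Local branch unavailable=not, North power feeder is out=occurs → at least one input occurs → occurs.
Hoist path down [AND]: Power feed fails=occurs, Main gearbox failed=occurs, Remote link degraded=occurs, Right wire rope 2 trips=occurs → all inputs occur → occurs.
Dam spillway gate fails to open [OR]: Backup hoist lost=not, Hoist path down=occurs, Upper local panel 2 fails=not → at least one input occurs → occurs.

Yes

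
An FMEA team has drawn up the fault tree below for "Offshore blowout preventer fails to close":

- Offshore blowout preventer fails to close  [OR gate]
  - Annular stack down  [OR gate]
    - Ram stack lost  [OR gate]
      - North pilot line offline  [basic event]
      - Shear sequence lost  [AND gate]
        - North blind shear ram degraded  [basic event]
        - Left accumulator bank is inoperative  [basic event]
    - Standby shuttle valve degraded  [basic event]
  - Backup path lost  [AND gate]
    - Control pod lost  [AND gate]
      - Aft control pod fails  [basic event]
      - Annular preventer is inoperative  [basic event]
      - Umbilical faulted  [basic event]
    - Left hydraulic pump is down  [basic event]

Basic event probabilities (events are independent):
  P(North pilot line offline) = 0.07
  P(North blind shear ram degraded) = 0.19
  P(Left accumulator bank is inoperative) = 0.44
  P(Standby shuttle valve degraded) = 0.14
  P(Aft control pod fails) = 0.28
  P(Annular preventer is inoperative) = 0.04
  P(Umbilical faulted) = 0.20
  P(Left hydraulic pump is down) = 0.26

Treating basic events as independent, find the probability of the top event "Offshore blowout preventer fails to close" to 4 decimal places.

P(Shear sequence lost) [AND] = 0.19 × 0.44 = 0.083600
P(Ram stack lost) [OR] = 1 − (1−0.07) × (1−0.083600) = 0.147748
P(Annular stack down) [OR] = 1 − (1−0.147748) × (1−0.14) = 0.267063
P(Control pod lost) [AND] = 0.28 × 0.04 × 0.20 = 0.002240
P(Backup path lost) [AND] = 0.002240 × 0.26 = 0.000582
P(Offshore blowout preventer fails to close) [OR] = 1 − (1−0.267063) × (1−0.000582) = 0.267490
Rounded to 4 decimal places: P(Offshore blowout preventer fails to close) ≈ 0.2675.

0.2675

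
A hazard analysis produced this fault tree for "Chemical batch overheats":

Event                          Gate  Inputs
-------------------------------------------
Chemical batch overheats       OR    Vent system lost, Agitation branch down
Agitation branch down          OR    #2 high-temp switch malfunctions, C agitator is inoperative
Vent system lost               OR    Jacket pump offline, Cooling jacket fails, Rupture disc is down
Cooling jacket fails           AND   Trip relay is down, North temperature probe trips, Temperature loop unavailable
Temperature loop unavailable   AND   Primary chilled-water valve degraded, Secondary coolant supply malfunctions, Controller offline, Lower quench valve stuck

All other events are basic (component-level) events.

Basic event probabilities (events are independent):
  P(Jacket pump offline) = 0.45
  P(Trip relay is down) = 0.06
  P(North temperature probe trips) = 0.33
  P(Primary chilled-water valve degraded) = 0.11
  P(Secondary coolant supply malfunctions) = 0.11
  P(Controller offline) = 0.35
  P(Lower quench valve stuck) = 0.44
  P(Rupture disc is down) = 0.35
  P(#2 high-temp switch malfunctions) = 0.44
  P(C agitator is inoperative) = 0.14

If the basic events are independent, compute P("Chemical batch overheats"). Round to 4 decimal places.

0.8278

P(Temperature loop unavailable) [AND] = 0.11 × 0.11 × 0.35 × 0.44 = 0.001863
P(Cooling jacket fails) [AND] = 0.06 × 0.33 × 0.001863 = 0.000037
P(Vent system lost) [OR] = 1 − (1−0.45) × (1−0.000037) × (1−0.35) = 0.642513
P(Agitation branch down) [OR] = 1 − (1−0.44) × (1−0.14) = 0.518400
P(Chemical batch overheats) [OR] = 1 − (1−0.642513) × (1−0.518400) = 0.827834
Rounded to 4 decimal places: P(Chemical batch overheats) ≈ 0.8278.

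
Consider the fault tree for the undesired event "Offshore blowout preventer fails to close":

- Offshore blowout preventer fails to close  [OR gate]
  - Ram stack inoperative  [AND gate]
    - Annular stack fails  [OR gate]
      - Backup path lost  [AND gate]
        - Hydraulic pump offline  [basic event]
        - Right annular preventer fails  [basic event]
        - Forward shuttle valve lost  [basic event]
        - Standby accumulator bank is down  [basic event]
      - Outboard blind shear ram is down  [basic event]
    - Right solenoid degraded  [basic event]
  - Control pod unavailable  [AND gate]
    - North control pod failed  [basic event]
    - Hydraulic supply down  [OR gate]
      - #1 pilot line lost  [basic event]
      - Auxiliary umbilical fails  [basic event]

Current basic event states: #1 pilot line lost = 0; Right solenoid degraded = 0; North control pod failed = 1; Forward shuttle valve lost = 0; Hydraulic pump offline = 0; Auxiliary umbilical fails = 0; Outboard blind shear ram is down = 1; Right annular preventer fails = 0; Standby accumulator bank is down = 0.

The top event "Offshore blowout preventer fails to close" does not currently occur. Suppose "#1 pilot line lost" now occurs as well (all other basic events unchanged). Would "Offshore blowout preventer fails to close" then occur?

Yes

Counterfactual: set "#1 pilot line lost" to occurred.
Backup path lost [AND]: Hydraulic pump offline=not, Right annular preventer fails=not, Forward shuttle valve lost=not, Standby accumulator bank is down=not → not all inputs occur → does not occur.
Annular stack fails [OR]: Backup path lost=not, Outboard blind shear ram is down=occurs → at least one input occurs → occurs.
Ram stack inoperative [AND]: Annular stack fails=occurs, Right solenoid degraded=not → not all inputs occur → does not occur.
Hydraulic supply down [OR]: #1 pilot line lost=occurs, Auxiliary umbilical fails=not → at least one input occurs → occurs.
Control pod unavailable [AND]: North control pod failed=occurs, Hydraulic supply down=occurs → all inputs occur → occurs.
Offshore blowout preventer fails to close [OR]: Ram stack inoperative=not, Control pod unavailable=occurs → at least one input occurs → occurs.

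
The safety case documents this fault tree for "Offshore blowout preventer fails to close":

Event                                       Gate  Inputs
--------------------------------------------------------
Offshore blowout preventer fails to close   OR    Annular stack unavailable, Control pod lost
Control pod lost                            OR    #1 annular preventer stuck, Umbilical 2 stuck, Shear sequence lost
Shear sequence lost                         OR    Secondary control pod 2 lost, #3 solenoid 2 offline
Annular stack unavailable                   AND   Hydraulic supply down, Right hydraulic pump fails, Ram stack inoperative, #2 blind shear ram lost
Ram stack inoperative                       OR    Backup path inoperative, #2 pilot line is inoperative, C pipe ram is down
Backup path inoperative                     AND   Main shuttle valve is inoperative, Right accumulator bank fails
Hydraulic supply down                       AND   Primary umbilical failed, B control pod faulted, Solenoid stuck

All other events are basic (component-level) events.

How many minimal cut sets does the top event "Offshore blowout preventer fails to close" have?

Hydraulic supply down [AND]: one cut set from each child combined → 1 × 1 × 1 = 1 cut set(s).
Backup path inoperative [AND]: one cut set from each child combined → 1 × 1 = 1 cut set(s).
Ram stack inoperative [OR]: union of children's cut sets → 3 cut set(s).
Annular stack unavailable [AND]: one cut set from each child combined → 1 × 1 × 3 × 1 = 3 cut set(s).
Shear sequence lost [OR]: union of children's cut sets → 2 cut set(s).
Control pod lost [OR]: union of children's cut sets → 4 cut set(s).
Offshore blowout preventer fails to close [OR]: union of children's cut sets → 7 cut set(s).
Minimal cut sets: {#2 blind shear ram lost, B control pod faulted, Main shuttle valve is inoperative, Primary umbilical failed, Right accumulator bank fails, Right hydraulic pump fails, Solenoid stuck}; {#2 blind shear ram lost, #2 pilot line is inoperative, B control pod faulted, Primary umbilical failed, Right hydraulic pump fails, Solenoid stuck}; {#2 blind shear ram lost, B control pod faulted, C pipe ram is down, Primary umbilical failed, Right hydraulic pump fails, Solenoid stuck}; {#1 annular preventer stuck}; {Umbilical 2 stuck}; {Secondary control pod 2 lost}; {#3 solenoid 2 offline}.

7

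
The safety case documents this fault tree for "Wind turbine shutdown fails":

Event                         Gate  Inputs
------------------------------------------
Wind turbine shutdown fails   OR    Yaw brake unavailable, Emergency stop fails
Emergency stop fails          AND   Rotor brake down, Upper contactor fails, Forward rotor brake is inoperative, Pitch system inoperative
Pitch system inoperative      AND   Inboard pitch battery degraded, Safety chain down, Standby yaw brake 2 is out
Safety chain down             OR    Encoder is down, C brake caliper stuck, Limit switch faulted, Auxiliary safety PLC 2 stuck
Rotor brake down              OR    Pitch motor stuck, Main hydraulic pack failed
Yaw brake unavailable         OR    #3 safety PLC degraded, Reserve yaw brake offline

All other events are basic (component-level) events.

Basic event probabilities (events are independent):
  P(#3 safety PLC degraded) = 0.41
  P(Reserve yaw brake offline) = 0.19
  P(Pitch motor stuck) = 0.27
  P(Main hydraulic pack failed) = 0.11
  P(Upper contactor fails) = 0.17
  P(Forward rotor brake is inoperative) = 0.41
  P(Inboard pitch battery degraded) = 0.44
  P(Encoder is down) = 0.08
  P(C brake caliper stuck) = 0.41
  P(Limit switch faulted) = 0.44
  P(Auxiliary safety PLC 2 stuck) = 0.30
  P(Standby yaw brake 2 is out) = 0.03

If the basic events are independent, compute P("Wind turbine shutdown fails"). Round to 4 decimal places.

0.5222

P(Yaw brake unavailable) [OR] = 1 − (1−0.41) × (1−0.19) = 0.522100
P(Rotor brake down) [OR] = 1 − (1−0.27) × (1−0.11) = 0.350300
P(Safety chain down) [OR] = 1 − (1−0.08) × (1−0.41) × (1−0.44) × (1−0.30) = 0.787222
P(Pitch system inoperative) [AND] = 0.44 × 0.787222 × 0.03 = 0.010391
P(Emergency stop fails) [AND] = 0.350300 × 0.17 × 0.41 × 0.010391 = 0.000254
P(Wind turbine shutdown fails) [OR] = 1 − (1−0.522100) × (1−0.000254) = 0.522221
Rounded to 4 decimal places: P(Wind turbine shutdown fails) ≈ 0.5222.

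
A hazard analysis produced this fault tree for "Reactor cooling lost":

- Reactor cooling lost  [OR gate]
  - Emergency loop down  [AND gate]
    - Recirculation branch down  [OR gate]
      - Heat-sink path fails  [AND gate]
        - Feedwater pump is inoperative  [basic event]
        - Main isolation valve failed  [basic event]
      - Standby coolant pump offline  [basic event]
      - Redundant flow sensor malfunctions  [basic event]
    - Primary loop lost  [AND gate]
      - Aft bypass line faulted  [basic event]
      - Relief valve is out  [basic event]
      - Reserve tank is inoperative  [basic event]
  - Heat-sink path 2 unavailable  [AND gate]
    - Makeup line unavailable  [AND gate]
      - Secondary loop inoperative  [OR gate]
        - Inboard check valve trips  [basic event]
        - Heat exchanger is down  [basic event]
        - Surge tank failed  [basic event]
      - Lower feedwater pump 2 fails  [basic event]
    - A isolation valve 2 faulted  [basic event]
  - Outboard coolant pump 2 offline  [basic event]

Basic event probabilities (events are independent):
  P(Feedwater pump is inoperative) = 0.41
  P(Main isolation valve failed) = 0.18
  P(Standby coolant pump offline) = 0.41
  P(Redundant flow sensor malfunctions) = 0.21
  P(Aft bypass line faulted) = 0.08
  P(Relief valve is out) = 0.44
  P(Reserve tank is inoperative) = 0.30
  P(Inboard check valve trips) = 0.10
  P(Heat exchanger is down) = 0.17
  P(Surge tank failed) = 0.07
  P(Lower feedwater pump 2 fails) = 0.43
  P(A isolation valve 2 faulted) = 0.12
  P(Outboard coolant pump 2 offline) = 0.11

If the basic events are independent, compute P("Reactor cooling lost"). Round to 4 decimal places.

P(Heat-sink path fails) [AND] = 0.41 × 0.18 = 0.073800
P(Recirculation branch down) [OR] = 1 − (1−0.073800) × (1−0.41) × (1−0.21) = 0.568298
P(Primary loop lost) [AND] = 0.08 × 0.44 × 0.30 = 0.010560
P(Emergency loop down) [AND] = 0.568298 × 0.010560 = 0.006001
P(Secondary loop inoperative) [OR] = 1 − (1−0.10) × (1−0.17) × (1−0.07) = 0.305290
P(Makeup line unavailable) [AND] = 0.305290 × 0.43 = 0.131275
P(Heat-sink path 2 unavailable) [AND] = 0.131275 × 0.12 = 0.015753
P(Reactor cooling lost) [OR] = 1 − (1−0.006001) × (1−0.015753) × (1−0.11) = 0.129277
Rounded to 4 decimal places: P(Reactor cooling lost) ≈ 0.1293.

0.1293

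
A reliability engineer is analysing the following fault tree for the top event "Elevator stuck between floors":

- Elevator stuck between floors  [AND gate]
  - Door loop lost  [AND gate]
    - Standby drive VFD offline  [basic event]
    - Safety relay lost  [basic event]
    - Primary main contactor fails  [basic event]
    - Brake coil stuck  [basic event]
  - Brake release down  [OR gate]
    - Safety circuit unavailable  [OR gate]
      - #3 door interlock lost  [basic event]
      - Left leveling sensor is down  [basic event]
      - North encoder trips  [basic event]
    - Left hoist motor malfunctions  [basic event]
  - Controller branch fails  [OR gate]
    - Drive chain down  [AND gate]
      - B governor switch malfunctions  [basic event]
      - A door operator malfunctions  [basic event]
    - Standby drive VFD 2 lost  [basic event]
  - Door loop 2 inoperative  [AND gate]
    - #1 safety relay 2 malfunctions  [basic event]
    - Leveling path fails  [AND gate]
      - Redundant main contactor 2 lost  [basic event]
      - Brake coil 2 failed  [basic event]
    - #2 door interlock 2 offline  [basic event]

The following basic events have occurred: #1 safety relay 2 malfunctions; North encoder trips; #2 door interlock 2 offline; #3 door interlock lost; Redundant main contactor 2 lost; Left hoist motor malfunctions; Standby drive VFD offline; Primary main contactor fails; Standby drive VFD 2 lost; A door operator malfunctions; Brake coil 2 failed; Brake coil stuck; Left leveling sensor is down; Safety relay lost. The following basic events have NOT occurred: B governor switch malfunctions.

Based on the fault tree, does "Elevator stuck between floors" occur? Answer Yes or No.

Yes

Door loop lost [AND]: Standby drive VFD offline=occurs, Safety relay lost=occurs, Primary main contactor fails=occurs, Brake coil stuck=occurs → all inputs occur → occurs.
Safety circuit unavailable [OR]: #3 door interlock lost=occurs, Left leveling sensor is down=occurs, North encoder trips=occurs → at least one input occurs → occurs.
Brake release down [OR]: Safety circuit unavailable=occurs, Left hoist motor malfunctions=occurs → at least one input occurs → occurs.
Drive chain down [AND]: B governor switch malfunctions=not, A door operator malfunctions=occurs → not all inputs occur → does not occur.
Controller branch fails [OR]: Drive chain down=not, Standby drive VFD 2 lost=occurs → at least one input occurs → occurs.
Leveling path fails [AND]: Redundant main contactor 2 lost=occurs, Brake coil 2 failed=occurs → all inputs occur → occurs.
Door loop 2 inoperative [AND]: #1 safety relay 2 malfunctions=occurs, Leveling path fails=occurs, #2 door interlock 2 offline=occurs → all inputs occur → occurs.
Elevator stuck between floors [AND]: Door loop lost=occurs, Brake release down=occurs, Controller branch fails=occurs, Door loop 2 inoperative=occurs → all inputs occur → occurs.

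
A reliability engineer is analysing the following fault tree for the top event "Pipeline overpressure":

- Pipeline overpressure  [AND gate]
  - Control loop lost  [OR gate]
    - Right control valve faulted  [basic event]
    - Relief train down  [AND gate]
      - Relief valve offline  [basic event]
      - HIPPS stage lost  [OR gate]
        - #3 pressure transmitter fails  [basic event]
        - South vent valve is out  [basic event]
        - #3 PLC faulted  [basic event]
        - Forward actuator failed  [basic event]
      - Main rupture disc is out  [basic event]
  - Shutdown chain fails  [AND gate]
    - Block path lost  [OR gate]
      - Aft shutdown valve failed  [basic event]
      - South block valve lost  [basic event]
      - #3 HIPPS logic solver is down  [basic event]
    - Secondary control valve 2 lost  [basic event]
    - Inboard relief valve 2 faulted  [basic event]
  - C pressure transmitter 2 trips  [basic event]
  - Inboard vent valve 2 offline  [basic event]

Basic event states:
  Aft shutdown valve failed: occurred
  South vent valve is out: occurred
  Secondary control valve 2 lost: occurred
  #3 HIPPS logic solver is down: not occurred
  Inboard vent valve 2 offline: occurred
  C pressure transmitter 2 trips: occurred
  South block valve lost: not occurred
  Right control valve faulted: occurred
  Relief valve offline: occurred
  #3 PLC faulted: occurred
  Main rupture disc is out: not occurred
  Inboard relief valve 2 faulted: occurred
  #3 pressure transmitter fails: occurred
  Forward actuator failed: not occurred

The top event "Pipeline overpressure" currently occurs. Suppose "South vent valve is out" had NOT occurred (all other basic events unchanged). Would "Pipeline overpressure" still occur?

Yes

Counterfactual: set "South vent valve is out" to not occurred.
HIPPS stage lost [OR]: #3 pressure transmitter fails=occurs, South vent valve is out=not, #3 PLC faulted=occurs, Forward actuator failed=not → at least one input occurs → occurs.
Relief train down [AND]: Relief valve offline=occurs, HIPPS stage lost=occurs, Main rupture disc is out=not → not all inputs occur → does not occur.
Control loop lost [OR]: Right control valve faulted=occurs, Relief train down=not → at least one input occurs → occurs.
Block path lost [OR]: Aft shutdown valve failed=occurs, South block valve lost=not, #3 HIPPS logic solver is down=not → at least one input occurs → occurs.
Shutdown chain fails [AND]: Block path lost=occurs, Secondary control valve 2 lost=occurs, Inboard relief valve 2 faulted=occurs → all inputs occur → occurs.
Pipeline overpressure [AND]: Control loop lost=occurs, Shutdown chain fails=occurs, C pressure transmitter 2 trips=occurs, Inboard vent valve 2 offline=occurs → all inputs occur → occurs.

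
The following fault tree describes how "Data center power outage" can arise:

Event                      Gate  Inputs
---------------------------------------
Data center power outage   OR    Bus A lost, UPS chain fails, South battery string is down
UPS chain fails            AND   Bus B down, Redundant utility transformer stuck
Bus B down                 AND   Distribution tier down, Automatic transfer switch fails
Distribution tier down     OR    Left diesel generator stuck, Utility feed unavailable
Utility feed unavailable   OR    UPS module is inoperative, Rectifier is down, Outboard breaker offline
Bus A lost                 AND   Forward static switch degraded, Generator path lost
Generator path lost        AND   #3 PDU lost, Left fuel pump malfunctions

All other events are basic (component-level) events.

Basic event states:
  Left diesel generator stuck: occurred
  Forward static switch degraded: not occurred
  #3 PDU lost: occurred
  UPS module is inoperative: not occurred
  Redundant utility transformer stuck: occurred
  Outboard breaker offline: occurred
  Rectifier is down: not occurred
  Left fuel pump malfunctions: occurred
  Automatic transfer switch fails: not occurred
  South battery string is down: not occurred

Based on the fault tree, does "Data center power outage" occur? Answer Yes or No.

No

Generator path lost [AND]: #3 PDU lost=occurs, Left fuel pump malfunctions=occurs → all inputs occur → occurs.
Bus A lost [AND]: Forward static switch degraded=not, Generator path lost=occurs → not all inputs occur → does not occur.
Utility feed unavailable [OR]: UPS module is inoperative=not, Rectifier is down=not, Outboard breaker offline=occurs → at least one input occurs → occurs.
Distribution tier down [OR]: Left diesel generator stuck=occurs, Utility feed unavailable=occurs → at least one input occurs → occurs.
Bus B down [AND]: Distribution tier down=occurs, Automatic transfer switch fails=not → not all inputs occur → does not occur.
UPS chain fails [AND]: Bus B down=not, Redundant utility transformer stuck=occurs → not all inputs occur → does not occur.
Data center power outage [OR]: Bus A lost=not, UPS chain fails=not, South battery string is down=not → no input occurs → does not occur.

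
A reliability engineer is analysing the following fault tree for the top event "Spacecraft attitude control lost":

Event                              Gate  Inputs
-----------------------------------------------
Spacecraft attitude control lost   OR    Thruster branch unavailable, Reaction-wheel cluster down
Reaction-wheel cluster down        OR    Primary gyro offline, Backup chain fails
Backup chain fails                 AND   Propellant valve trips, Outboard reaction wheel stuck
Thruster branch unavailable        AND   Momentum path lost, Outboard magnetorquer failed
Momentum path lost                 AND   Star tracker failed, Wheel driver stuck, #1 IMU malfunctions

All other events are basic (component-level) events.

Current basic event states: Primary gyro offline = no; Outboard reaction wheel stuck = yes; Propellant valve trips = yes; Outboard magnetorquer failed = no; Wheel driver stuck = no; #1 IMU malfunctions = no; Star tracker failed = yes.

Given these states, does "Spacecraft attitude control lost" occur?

Momentum path lost [AND]: Star tracker failed=occurs, Wheel driver stuck=not, #1 IMU malfunctions=not → not all inputs occur → does not occur.
Thruster branch unavailable [AND]: Momentum path lost=not, Outboard magnetorquer failed=not → not all inputs occur → does not occur.
Backup chain fails [AND]: Propellant valve trips=occurs, Outboard reaction wheel stuck=occurs → all inputs occur → occurs.
Reaction-wheel cluster down [OR]: Primary gyro offline=not, Backup chain fails=occurs → at least one input occurs → occurs.
Spacecraft attitude control lost [OR]: Thruster branch unavailable=not, Reaction-wheel cluster down=occurs → at least one input occurs → occurs.

Yes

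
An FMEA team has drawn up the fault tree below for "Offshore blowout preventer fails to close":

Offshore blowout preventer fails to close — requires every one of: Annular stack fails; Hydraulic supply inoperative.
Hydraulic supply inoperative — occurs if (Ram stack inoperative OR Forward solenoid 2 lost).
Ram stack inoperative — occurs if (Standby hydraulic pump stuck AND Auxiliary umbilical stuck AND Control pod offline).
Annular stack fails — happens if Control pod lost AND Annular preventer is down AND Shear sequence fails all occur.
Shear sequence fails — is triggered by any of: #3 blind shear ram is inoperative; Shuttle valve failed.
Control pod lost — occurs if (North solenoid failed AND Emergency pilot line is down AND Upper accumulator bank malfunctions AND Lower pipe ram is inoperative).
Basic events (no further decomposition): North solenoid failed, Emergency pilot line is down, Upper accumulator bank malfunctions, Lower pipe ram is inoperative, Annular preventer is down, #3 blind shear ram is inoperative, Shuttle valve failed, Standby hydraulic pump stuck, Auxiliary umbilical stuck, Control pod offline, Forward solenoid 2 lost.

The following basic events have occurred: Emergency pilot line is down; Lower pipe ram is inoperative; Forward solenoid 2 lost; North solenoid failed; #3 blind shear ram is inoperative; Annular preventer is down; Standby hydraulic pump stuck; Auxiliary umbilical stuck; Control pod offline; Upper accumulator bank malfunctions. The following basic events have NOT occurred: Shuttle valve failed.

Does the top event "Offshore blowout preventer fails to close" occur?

Yes

Control pod lost [AND]: North solenoid failed=occurs, Emergency pilot line is down=occurs, Upper accumulator bank malfunctions=occurs, Lower pipe ram is inoperative=occurs → all inputs occur → occurs.
Shear sequence fails [OR]: #3 blind shear ram is inoperative=occurs, Shuttle valve failed=not → at least one input occurs → occurs.
Annular stack fails [AND]: Control pod lost=occurs, Annular preventer is down=occurs, Shear sequence fails=occurs → all inputs occur → occurs.
Ram stack inoperative [AND]: Standby hydraulic pump stuck=occurs, Auxiliary umbilical stuck=occurs, Control pod offline=occurs → all inputs occur → occurs.
Hydraulic supply inoperative [OR]: Ram stack inoperative=occurs, Forward solenoid 2 lost=occurs → at least one input occurs → occurs.
Offshore blowout preventer fails to close [AND]: Annular stack fails=occurs, Hydraulic supply inoperative=occurs → all inputs occur → occurs.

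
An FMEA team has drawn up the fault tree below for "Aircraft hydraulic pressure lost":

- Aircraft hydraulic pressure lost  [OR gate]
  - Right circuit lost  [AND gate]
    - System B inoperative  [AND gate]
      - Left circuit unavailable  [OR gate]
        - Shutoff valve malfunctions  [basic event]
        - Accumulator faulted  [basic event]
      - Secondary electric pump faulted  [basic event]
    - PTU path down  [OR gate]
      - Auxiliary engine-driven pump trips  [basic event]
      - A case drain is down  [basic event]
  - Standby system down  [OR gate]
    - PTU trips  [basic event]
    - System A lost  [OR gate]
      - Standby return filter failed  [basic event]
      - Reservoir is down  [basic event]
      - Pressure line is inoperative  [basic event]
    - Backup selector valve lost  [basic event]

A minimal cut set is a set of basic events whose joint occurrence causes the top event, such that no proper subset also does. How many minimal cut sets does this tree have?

Left circuit unavailable [OR]: union of children's cut sets → 2 cut set(s).
System B inoperative [AND]: one cut set from each child combined → 2 × 1 = 2 cut set(s).
PTU path down [OR]: union of children's cut sets → 2 cut set(s).
Right circuit lost [AND]: one cut set from each child combined → 2 × 2 = 4 cut set(s).
System A lost [OR]: union of children's cut sets → 3 cut set(s).
Standby system down [OR]: union of children's cut sets → 5 cut set(s).
Aircraft hydraulic pressure lost [OR]: union of children's cut sets → 9 cut set(s).
Minimal cut sets: {Auxiliary engine-driven pump trips, Secondary electric pump faulted, Shutoff valve malfunctions}; {A case drain is down, Secondary electric pump faulted, Shutoff valve malfunctions}; {Accumulator faulted, Auxiliary engine-driven pump trips, Secondary electric pump faulted}; {A case drain is down, Accumulator faulted, Secondary electric pump faulted}; {PTU trips}; {Standby return filter failed}; {Reservoir is down}; {Pressure line is inoperative}; {Backup selector valve lost}.

9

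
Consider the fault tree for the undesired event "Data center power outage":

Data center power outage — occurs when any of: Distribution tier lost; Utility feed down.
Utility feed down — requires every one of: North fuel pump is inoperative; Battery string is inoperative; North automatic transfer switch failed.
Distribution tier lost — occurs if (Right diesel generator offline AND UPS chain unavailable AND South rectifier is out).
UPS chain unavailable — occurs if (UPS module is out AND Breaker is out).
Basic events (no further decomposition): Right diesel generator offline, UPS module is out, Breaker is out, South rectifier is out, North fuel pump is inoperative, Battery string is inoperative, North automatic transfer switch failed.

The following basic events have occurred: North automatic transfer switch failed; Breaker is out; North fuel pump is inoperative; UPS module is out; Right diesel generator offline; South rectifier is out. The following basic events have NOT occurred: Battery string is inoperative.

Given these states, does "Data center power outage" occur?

Yes

UPS chain unavailable [AND]: UPS module is out=occurs, Breaker is out=occurs → all inputs occur → occurs.
Distribution tier lost [AND]: Right diesel generator offline=occurs, UPS chain unavailable=occurs, South rectifier is out=occurs → all inputs occur → occurs.
Utility feed down [AND]: North fuel pump is inoperative=occurs, Battery string is inoperative=not, North automatic transfer switch failed=occurs → not all inputs occur → does not occur.
Data center power outage [OR]: Distribution tier lost=occurs, Utility feed down=not → at least one input occurs → occurs.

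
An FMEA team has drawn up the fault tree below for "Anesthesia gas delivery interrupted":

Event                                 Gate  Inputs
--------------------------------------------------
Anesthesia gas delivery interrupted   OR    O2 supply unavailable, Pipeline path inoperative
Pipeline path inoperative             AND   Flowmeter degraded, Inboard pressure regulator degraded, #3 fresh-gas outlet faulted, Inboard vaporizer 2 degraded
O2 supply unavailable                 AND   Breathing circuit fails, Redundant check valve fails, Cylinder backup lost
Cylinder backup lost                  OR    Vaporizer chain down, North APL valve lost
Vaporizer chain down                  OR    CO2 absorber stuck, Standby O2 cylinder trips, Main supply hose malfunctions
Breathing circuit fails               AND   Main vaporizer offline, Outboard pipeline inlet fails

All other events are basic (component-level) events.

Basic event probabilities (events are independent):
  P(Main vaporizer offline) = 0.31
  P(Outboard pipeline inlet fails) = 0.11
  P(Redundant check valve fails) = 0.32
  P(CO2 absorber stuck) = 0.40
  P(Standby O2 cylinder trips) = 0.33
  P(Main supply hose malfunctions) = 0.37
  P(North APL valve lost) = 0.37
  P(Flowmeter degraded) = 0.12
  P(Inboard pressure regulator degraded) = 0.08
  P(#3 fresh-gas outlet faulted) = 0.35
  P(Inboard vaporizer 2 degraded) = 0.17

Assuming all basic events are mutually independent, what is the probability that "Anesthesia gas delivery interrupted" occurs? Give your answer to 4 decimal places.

P(Breathing circuit fails) [AND] = 0.31 × 0.11 = 0.034100
P(Vaporizer chain down) [OR] = 1 − (1−0.40) × (1−0.33) × (1−0.37) = 0.746740
P(Cylinder backup lost) [OR] = 1 − (1−0.746740) × (1−0.37) = 0.840446
P(O2 supply unavailable) [AND] = 0.034100 × 0.32 × 0.840446 = 0.009171
P(Pipeline path inoperative) [AND] = 0.12 × 0.08 × 0.35 × 0.17 = 0.000571
P(Anesthesia gas delivery interrupted) [OR] = 1 − (1−0.009171) × (1−0.000571) = 0.009737
Rounded to 4 decimal places: P(Anesthesia gas delivery interrupted) ≈ 0.0097.

0.0097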